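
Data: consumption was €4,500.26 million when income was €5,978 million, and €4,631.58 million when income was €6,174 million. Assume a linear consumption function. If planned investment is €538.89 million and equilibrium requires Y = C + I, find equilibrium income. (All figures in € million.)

MPC = (4631.58 − 4500.26)/(6174 − 5978) = 131.32/196 = 0.67
a = 4500.26 − 0.67(5978) = 495
Equilibrium: Y = 495 + 0.67Y + 538.89
0.33Y = 1033.89, so Y = 1033.89/0.33 = 3133

Y = 3133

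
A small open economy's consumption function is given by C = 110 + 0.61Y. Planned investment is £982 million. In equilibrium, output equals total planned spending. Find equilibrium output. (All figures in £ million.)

Y = C + I = 110 + 0.61Y + 982
Y − 0.61Y = 1092
0.39Y = 1092, so Y = 1092/0.39 = 2800

Y = 2800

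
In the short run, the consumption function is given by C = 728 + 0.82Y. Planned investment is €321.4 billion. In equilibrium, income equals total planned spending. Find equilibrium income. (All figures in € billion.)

Y = 5830

Y = C + I = 728 + 0.82Y + 321.4
Y − 0.82Y = 1049.4
0.18Y = 1049.4, so Y = 1049.4/0.18 = 5830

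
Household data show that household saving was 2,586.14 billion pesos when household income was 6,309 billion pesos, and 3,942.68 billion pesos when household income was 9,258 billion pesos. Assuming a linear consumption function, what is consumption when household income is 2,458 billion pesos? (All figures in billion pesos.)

C = 1643.32

MPS = ΔS/ΔY = (3942.68 − 2586.14)/(9258 − 6309) = 1356.54/2949 = 0.46
MPC = 1 − MPS = 0.54
Autonomous saving = 2586.14 − 0.46(6309) = -316, so a = 316
C = 316 + 0.54(2458) = 316 + 1327.32 = 1643.32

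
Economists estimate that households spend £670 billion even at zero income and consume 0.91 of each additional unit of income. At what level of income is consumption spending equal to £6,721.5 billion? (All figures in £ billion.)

Y = 6650

670 + 0.91Y = 6721.5
0.91Y = 6051.5, so Y = 6051.5/0.91 = 6650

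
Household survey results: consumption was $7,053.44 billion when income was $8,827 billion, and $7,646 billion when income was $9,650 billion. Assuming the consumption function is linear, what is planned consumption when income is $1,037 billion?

C = 1444.64

MPC = (7646 − 7053.44)/(9650 − 8827) = 592.56/823 = 0.72
a = 7053.44 − 0.72(8827) = 7053.44 − 6355.44 = 698
C = 698 + 0.72(1037) = 698 + 746.64 = 1444.64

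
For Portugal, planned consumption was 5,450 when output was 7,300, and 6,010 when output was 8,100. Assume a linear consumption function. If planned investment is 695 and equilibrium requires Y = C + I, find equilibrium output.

MPC = (6010 − 5450)/(8100 − 7300) = 560/800 = 0.7
a = 5450 − 0.7(7300) = 340
Equilibrium: Y = 340 + 0.7Y + 695
0.3Y = 1035, so Y = 1035/0.3 = 3450

Y = 3450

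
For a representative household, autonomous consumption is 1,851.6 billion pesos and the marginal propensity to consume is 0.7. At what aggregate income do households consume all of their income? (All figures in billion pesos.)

At break-even, C = Y: 1851.6 + 0.7Y = Y
0.3Y = 1851.6, so Y = 1851.6/0.3 = 6172

Y = 6172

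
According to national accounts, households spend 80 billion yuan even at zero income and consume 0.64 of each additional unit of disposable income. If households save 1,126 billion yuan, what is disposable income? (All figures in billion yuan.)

Y = 3350

S = Y − C = -80 + 0.36Y
-80 + 0.36Y = 1126, so 0.36Y = 1206 and Y = 3350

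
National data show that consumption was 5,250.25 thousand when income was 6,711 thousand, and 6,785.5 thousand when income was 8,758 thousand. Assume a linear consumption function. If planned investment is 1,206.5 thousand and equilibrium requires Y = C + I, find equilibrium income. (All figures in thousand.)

MPC = (6785.5 − 5250.25)/(8758 − 6711) = 1535.25/2047 = 0.75
a = 5250.25 − 0.75(6711) = 217
Equilibrium: Y = 217 + 0.75Y + 1206.5
0.25Y = 1423.5, so Y = 1423.5/0.25 = 5694

Y = 5694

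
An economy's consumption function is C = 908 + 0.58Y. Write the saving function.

S = -908 + 0.42Y

S = Y − C = Y − (908 + 0.58Y) = -908 + (1 − 0.58)Y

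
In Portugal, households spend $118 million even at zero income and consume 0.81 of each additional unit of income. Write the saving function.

S = -118 + 0.19Y

S = Y − C = Y − (118 + 0.81Y) = -118 + (1 − 0.81)Y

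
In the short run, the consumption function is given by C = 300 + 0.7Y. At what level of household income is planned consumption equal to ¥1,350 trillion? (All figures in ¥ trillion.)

Y = 1500

300 + 0.7Y = 1350
0.7Y = 1050, so Y = 1050/0.7 = 1500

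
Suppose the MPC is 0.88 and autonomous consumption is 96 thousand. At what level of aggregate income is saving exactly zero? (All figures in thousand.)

At break-even, C = Y: 96 + 0.88Y = Y
0.12Y = 96, so Y = 96/0.12 = 800

Y = 800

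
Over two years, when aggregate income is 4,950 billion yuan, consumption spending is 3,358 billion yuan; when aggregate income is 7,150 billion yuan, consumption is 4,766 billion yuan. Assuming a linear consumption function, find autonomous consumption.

MPC = ΔC/ΔY = (4766 − 3358)/(7150 − 4950) = 1408/2200 = 0.64
a = C − MPC·Y = 3358 − 0.64(4950) = 3358 − 3168 = 190

a = 190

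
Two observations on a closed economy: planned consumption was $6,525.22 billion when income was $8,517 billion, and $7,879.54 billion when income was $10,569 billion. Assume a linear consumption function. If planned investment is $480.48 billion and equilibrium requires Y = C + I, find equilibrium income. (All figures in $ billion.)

Y = 4072

MPC = (7879.54 − 6525.22)/(10569 − 8517) = 1354.32/2052 = 0.66
a = 6525.22 − 0.66(8517) = 904
Equilibrium: Y = 904 + 0.66Y + 480.48
0.34Y = 1384.48, so Y = 1384.48/0.34 = 4072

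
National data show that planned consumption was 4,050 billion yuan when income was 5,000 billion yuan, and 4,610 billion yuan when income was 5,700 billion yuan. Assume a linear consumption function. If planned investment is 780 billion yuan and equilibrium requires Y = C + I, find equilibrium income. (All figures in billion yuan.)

Y = 4150

MPC = (4610 − 4050)/(5700 − 5000) = 560/700 = 0.8
a = 4050 − 0.8(5000) = 50
Equilibrium: Y = 50 + 0.8Y + 780
0.2Y = 830, so Y = 830/0.2 = 4150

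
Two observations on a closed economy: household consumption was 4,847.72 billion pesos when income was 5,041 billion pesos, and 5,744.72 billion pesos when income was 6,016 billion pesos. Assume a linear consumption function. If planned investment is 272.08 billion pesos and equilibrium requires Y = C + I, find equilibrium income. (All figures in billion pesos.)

MPC = (5744.72 − 4847.72)/(6016 − 5041) = 897/975 = 0.92
a = 4847.72 − 0.92(5041) = 210
Equilibrium: Y = 210 + 0.92Y + 272.08
0.08Y = 482.08, so Y = 482.08/0.08 = 6026

Y = 6026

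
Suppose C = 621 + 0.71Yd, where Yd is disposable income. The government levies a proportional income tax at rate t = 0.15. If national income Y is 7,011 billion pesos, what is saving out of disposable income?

S = 1107.2115

Yd = (1 − 0.15)(7011) = 0.85(7011) = 5959.35
C = 621 + 0.71(5959.35) = 621 + 4231.1385 = 4852.1385
S = Yd − C = 5959.35 − 4852.1385 = 1107.2115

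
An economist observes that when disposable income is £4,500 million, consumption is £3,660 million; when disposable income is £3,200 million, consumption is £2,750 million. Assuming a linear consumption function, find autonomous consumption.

MPC = ΔC/ΔY = (3660 − 2750)/(4500 − 3200) = 910/1300 = 0.7
a = C − MPC·Y = 2750 − 0.7(3200) = 2750 − 2240 = 510

a = 510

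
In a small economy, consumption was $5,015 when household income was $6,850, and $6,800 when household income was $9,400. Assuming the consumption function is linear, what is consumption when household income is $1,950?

MPC = (6800 − 5015)/(9400 − 6850) = 1785/2550 = 0.7
a = 5015 − 0.7(6850) = 5015 − 4795 = 220
C = 220 + 0.7(1950) = 220 + 1365 = 1585

C = 1585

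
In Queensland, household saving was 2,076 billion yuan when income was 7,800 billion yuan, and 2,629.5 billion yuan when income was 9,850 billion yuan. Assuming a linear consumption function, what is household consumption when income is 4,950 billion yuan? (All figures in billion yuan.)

C = 3643.5

MPS = ΔS/ΔY = (2629.5 − 2076)/(9850 − 7800) = 553.5/2050 = 0.27
MPC = 1 − MPS = 0.73
Autonomous saving = 2076 − 0.27(7800) = -30, so a = 30
C = 30 + 0.73(4950) = 30 + 3613.5 = 3643.5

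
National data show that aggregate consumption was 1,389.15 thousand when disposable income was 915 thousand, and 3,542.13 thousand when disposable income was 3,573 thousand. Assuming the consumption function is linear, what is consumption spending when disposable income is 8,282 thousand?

MPC = (3542.13 − 1389.15)/(3573 − 915) = 2152.98/2658 = 0.81
a = 1389.15 − 0.81(915) = 1389.15 − 741.15 = 648
C = 648 + 0.81(8282) = 648 + 6708.42 = 7356.42

C = 7356.42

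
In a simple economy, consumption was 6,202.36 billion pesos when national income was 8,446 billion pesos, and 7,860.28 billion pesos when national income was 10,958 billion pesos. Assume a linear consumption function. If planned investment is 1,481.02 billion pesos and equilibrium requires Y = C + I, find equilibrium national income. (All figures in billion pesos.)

MPC = (7860.28 − 6202.36)/(10958 − 8446) = 1657.92/2512 = 0.66
a = 6202.36 − 0.66(8446) = 628
Equilibrium: Y = 628 + 0.66Y + 1481.02
0.34Y = 2109.02, so Y = 2109.02/0.34 = 6203

Y = 6203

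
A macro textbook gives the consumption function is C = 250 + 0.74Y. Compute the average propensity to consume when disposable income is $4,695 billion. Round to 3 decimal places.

APC = 0.793

C = 250 + 0.74(4695) = 3724.3
APC = C/Y = 3724.3/4695 = 0.793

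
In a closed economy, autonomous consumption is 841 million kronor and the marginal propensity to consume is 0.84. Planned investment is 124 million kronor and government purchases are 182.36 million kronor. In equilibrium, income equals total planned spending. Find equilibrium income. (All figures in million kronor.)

Y = 7171

Y = C + I + G = 841 + 0.84Y + 124 + 182.36
Y − 0.84Y = 1147.36
0.16Y = 1147.36, so Y = 1147.36/0.16 = 7171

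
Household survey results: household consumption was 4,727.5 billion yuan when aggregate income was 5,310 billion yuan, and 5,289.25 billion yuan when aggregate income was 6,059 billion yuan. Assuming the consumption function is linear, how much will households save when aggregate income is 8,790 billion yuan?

S = 1452.5

MPC = (5289.25 − 4727.5)/(6059 − 5310) = 561.75/749 = 0.75
a = 4727.5 − 0.75(5310) = 4727.5 − 3982.5 = 745
C = 745 + 0.75(8790) = 7337.5
S = 8790 − 7337.5 = 1452.5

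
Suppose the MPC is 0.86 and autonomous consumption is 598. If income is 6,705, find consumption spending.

C = 6364.3

C = 598 + 0.86(6705) = 598 + 5766.3 = 6364.3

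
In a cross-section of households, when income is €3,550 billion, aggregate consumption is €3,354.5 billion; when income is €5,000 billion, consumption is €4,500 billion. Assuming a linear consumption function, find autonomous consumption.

MPC = ΔC/ΔY = (4500 − 3354.5)/(5000 − 3550) = 1145.5/1450 = 0.79
a = C − MPC·Y = 3354.5 − 0.79(3550) = 3354.5 − 2804.5 = 550

a = 550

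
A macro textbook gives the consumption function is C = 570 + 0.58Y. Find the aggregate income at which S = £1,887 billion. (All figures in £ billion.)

Y = 5850

S = Y − C = -570 + 0.42Y
-570 + 0.42Y = 1887, so 0.42Y = 2457 and Y = 5850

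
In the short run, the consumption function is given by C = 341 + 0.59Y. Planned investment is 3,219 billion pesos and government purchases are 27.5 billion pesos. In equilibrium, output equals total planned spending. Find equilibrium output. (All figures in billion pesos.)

Y = 8750

Y = C + I + G = 341 + 0.59Y + 3219 + 27.5
Y − 0.59Y = 3587.5
0.41Y = 3587.5, so Y = 3587.5/0.41 = 8750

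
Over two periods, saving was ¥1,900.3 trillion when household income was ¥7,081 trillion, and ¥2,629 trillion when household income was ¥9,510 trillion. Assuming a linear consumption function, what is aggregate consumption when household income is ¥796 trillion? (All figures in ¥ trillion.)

MPS = ΔS/ΔY = (2629 − 1900.3)/(9510 − 7081) = 728.7/2429 = 0.3
MPC = 1 − MPS = 0.7
Autonomous saving = 1900.3 − 0.3(7081) = -224, so a = 224
C = 224 + 0.7(796) = 224 + 557.2 = 781.2

C = 781.2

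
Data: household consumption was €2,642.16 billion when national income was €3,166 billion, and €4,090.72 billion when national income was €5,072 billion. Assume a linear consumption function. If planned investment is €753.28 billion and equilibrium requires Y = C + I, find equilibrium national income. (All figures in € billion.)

MPC = (4090.72 − 2642.16)/(5072 − 3166) = 1448.56/1906 = 0.76
a = 2642.16 − 0.76(3166) = 236
Equilibrium: Y = 236 + 0.76Y + 753.28
0.24Y = 989.28, so Y = 989.28/0.24 = 4122

Y = 4122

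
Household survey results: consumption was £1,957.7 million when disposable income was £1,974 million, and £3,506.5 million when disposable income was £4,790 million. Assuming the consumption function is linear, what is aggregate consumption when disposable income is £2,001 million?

C = 1972.55

MPC = (3506.5 − 1957.7)/(4790 − 1974) = 1548.8/2816 = 0.55
a = 1957.7 − 0.55(1974) = 1957.7 − 1085.7 = 872
C = 872 + 0.55(2001) = 872 + 1100.55 = 1972.55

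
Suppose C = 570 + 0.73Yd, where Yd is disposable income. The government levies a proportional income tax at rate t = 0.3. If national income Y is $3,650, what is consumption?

Yd = (1 − 0.3)(3650) = 0.7(3650) = 2555
C = 570 + 0.73(2555) = 570 + 1865.15 = 2435.15

C = 2435.15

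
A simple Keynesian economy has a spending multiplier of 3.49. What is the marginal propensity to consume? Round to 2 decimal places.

MPC = 0.71

k = 1/(1 − MPC), so 1 − MPC = 1/k = 1/3.49 = 0.2865
MPC = 1 − 0.2865 = 0.71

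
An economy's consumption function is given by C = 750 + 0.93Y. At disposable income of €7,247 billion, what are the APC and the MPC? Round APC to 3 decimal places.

MPC = 0.93 (the slope of the consumption function)
C = 750 + 0.93(7247) = 7489.71, so APC = 7489.71/7247 = 1.033

APC = 1.033; MPC = 0.93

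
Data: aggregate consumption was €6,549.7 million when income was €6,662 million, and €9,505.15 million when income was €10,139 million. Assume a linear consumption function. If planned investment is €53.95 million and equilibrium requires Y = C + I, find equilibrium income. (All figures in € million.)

Y = 6273

MPC = (9505.15 − 6549.7)/(10139 − 6662) = 2955.45/3477 = 0.85
a = 6549.7 − 0.85(6662) = 887
Equilibrium: Y = 887 + 0.85Y + 53.95
0.15Y = 940.95, so Y = 940.95/0.15 = 6273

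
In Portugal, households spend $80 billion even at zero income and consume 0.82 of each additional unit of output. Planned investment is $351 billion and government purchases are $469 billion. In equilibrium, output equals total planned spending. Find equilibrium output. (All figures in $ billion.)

Y = 5000

Y = C + I + G = 80 + 0.82Y + 351 + 469
Y − 0.82Y = 900
0.18Y = 900, so Y = 900/0.18 = 5000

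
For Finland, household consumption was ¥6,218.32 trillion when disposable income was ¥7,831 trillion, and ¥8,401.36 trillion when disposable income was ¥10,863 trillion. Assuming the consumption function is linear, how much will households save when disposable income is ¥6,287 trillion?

MPC = (8401.36 − 6218.32)/(10863 − 7831) = 2183.04/3032 = 0.72
a = 6218.32 − 0.72(7831) = 6218.32 − 5638.32 = 580
C = 580 + 0.72(6287) = 5106.64
S = 6287 − 5106.64 = 1180.36

S = 1180.36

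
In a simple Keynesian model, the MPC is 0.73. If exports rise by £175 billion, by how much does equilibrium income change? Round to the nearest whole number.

ΔY ≈ 648

The multiplier is 1/(1 − MPC) = 1/0.27.
ΔY = 175/0.27 = 648.15 ≈ 648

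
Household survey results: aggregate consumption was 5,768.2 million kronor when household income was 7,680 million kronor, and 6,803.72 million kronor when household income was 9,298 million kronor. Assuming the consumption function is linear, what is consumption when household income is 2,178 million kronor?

MPC = (6803.72 − 5768.2)/(9298 − 7680) = 1035.52/1618 = 0.64
a = 5768.2 − 0.64(7680) = 5768.2 − 4915.2 = 853
C = 853 + 0.64(2178) = 853 + 1393.92 = 2246.92

C = 2246.92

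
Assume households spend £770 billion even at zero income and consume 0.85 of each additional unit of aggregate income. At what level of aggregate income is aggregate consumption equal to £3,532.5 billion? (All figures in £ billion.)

Y = 3250

770 + 0.85Y = 3532.5
0.85Y = 2762.5, so Y = 2762.5/0.85 = 3250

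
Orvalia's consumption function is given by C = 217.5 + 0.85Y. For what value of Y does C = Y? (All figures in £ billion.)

At break-even, C = Y: 217.5 + 0.85Y = Y
0.15Y = 217.5, so Y = 217.5/0.15 = 1450

Y = 1450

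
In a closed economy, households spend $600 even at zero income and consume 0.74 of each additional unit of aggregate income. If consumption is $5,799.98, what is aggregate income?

Y = 7027

600 + 0.74Y = 5799.98
0.74Y = 5199.98, so Y = 5199.98/0.74 = 7027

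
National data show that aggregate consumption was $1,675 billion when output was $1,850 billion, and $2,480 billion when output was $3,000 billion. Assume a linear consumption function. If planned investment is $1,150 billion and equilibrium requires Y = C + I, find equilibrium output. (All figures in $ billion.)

Y = 5100

MPC = (2480 − 1675)/(3000 − 1850) = 805/1150 = 0.7
a = 1675 − 0.7(1850) = 380
Equilibrium: Y = 380 + 0.7Y + 1150
0.3Y = 1530, so Y = 1530/0.3 = 5100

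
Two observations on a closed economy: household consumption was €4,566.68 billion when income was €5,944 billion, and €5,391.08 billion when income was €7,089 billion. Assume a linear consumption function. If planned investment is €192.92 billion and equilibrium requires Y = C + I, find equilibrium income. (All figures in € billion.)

Y = 1714

MPC = (5391.08 − 4566.68)/(7089 − 5944) = 824.4/1145 = 0.72
a = 4566.68 − 0.72(5944) = 287
Equilibrium: Y = 287 + 0.72Y + 192.92
0.28Y = 479.92, so Y = 479.92/0.28 = 1714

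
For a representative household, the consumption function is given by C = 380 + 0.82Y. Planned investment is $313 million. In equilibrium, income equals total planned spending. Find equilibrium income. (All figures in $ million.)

Y = 3850

Y = C + I = 380 + 0.82Y + 313
Y − 0.82Y = 693
0.18Y = 693, so Y = 693/0.18 = 3850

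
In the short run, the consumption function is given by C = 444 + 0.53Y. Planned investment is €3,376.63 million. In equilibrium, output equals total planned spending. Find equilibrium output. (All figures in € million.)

Y = C + I = 444 + 0.53Y + 3376.63
Y − 0.53Y = 3820.63
0.47Y = 3820.63, so Y = 3820.63/0.47 = 8129

Y = 8129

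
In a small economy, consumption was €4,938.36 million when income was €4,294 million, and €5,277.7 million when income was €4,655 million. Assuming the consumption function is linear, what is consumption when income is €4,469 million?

MPC = (5277.7 − 4938.36)/(4655 − 4294) = 339.34/361 = 0.94
a = 4938.36 − 0.94(4294) = 4938.36 − 4036.36 = 902
C = 902 + 0.94(4469) = 902 + 4200.86 = 5102.86

C = 5102.86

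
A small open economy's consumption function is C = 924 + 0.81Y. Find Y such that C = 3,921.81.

924 + 0.81Y = 3921.81
0.81Y = 2997.81, so Y = 2997.81/0.81 = 3701

Y = 3701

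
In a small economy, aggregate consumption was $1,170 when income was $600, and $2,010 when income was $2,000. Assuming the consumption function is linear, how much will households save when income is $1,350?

MPC = (2010 − 1170)/(2000 − 600) = 840/1400 = 0.6
a = 1170 − 0.6(600) = 1170 − 360 = 810
C = 810 + 0.6(1350) = 1620
S = 1350 − 1620 = -270

S = -270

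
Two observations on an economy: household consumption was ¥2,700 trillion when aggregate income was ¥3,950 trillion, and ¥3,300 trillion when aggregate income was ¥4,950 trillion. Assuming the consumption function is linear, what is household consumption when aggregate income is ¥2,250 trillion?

MPC = (3300 − 2700)/(4950 − 3950) = 600/1000 = 0.6
a = 2700 − 0.6(3950) = 2700 − 2370 = 330
C = 330 + 0.6(2250) = 330 + 1350 = 1680

C = 1680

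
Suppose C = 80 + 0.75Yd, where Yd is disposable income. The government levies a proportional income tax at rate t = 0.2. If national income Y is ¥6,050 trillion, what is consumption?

C = 3710

Yd = (1 − 0.2)(6050) = 0.8(6050) = 4840
C = 80 + 0.75(4840) = 80 + 3630 = 3710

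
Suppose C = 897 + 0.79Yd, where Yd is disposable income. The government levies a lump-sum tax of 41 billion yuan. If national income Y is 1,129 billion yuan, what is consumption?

C = 1756.52

Yd = Y − T = 1129 − 41 = 1088
C = 897 + 0.79(1088) = 897 + 859.52 = 1756.52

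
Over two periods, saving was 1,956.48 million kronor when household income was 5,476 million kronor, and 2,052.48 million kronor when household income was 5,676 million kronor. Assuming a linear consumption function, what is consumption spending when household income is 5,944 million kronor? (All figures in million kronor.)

C = 3762.88

MPS = ΔS/ΔY = (2052.48 − 1956.48)/(5676 − 5476) = 96/200 = 0.48
MPC = 1 − MPS = 0.52
Autonomous saving = 1956.48 − 0.48(5476) = -672, so a = 672
C = 672 + 0.52(5944) = 672 + 3090.88 = 3762.88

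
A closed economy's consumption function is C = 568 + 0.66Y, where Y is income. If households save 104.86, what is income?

S = Y − C = -568 + 0.34Y
-568 + 0.34Y = 104.86, so 0.34Y = 672.86 and Y = 1979

Y = 1979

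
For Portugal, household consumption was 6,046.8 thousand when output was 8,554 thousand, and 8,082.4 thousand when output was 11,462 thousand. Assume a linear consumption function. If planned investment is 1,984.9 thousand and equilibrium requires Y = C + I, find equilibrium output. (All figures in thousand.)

MPC = (8082.4 − 6046.8)/(11462 − 8554) = 2035.6/2908 = 0.7
a = 6046.8 − 0.7(8554) = 59
Equilibrium: Y = 59 + 0.7Y + 1984.9
0.3Y = 2043.9, so Y = 2043.9/0.3 = 6813

Y = 6813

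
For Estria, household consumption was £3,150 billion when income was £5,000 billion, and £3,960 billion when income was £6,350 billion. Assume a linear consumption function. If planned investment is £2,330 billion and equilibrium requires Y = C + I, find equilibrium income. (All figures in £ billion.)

Y = 6200

MPC = (3960 − 3150)/(6350 − 5000) = 810/1350 = 0.6
a = 3150 − 0.6(5000) = 150
Equilibrium: Y = 150 + 0.6Y + 2330
0.4Y = 2480, so Y = 2480/0.4 = 6200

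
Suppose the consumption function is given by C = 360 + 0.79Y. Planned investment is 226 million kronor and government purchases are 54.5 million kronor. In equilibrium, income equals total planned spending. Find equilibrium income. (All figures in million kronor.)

Y = C + I + G = 360 + 0.79Y + 226 + 54.5
Y − 0.79Y = 640.5
0.21Y = 640.5, so Y = 640.5/0.21 = 3050

Y = 3050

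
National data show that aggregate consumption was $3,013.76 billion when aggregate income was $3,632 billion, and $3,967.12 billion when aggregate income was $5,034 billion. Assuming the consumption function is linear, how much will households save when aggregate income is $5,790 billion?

S = 1308.8

MPC = (3967.12 − 3013.76)/(5034 − 3632) = 953.36/1402 = 0.68
a = 3013.76 − 0.68(3632) = 3013.76 − 2469.76 = 544
C = 544 + 0.68(5790) = 4481.2
S = 5790 − 4481.2 = 1308.8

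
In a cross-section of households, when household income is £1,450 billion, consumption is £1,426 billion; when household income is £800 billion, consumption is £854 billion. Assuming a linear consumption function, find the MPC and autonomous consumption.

MPC = 0.88; a = 150

MPC = ΔC/ΔY = (1426 − 854)/(1450 − 800) = 572/650 = 0.88
a = C − MPC·Y = 854 − 0.88(800) = 854 − 704 = 150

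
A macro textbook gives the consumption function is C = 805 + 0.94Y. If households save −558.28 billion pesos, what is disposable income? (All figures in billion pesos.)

Y = 4112

S = Y − C = -805 + 0.06Y
-805 + 0.06Y = -558.28, so 0.06Y = 246.72 and Y = 4112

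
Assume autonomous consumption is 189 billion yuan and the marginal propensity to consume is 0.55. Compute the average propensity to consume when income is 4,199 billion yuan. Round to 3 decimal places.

C = 189 + 0.55(4199) = 2498.45
APC = C/Y = 2498.45/4199 = 0.595

APC = 0.595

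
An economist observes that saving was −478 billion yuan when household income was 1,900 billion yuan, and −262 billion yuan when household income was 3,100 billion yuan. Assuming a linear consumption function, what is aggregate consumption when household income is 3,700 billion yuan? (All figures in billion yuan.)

MPS = ΔS/ΔY = (-262 − (-478))/(3100 − 1900) = 216/1200 = 0.18
MPC = 1 − MPS = 0.82
Autonomous saving = -478 − 0.18(1900) = -820, so a = 820
C = 820 + 0.82(3700) = 820 + 3034 = 3854

C = 3854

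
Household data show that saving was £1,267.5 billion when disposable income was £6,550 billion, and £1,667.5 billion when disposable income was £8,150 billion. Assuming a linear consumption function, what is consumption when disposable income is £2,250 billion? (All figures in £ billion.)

C = 2057.5

MPS = ΔS/ΔY = (1667.5 − 1267.5)/(8150 − 6550) = 400/1600 = 0.25
MPC = 1 − MPS = 0.75
Autonomous saving = 1267.5 − 0.25(6550) = -370, so a = 370
C = 370 + 0.75(2250) = 370 + 1687.5 = 2057.5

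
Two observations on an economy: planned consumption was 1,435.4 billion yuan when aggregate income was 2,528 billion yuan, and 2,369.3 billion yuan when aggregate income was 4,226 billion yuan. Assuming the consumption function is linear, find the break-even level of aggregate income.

Y = 100

MPC = (2369.3 − 1435.4)/(4226 − 2528) = 933.9/1698 = 0.55
a = 1435.4 − 0.55(2528) = 1435.4 − 1390.4 = 45
Break-even: Y = a/(1−MPC) = 45/0.45 = 100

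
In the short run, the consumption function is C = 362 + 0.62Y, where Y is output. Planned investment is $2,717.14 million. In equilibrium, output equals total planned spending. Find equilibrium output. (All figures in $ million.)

Y = 8103

Y = C + I = 362 + 0.62Y + 2717.14
Y − 0.62Y = 3079.14
0.38Y = 3079.14, so Y = 3079.14/0.38 = 8103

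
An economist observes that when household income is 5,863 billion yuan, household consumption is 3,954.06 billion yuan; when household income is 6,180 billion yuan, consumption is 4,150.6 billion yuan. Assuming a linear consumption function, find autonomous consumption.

MPC = ΔC/ΔY = (4150.6 − 3954.06)/(6180 − 5863) = 196.54/317 = 0.62
a = C − MPC·Y = 3954.06 − 0.62(5863) = 3954.06 − 3635.06 = 319

a = 319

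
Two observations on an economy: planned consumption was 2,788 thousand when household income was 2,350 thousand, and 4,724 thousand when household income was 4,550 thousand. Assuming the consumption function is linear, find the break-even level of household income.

Y = 6000

MPC = (4724 − 2788)/(4550 − 2350) = 1936/2200 = 0.88
a = 2788 − 0.88(2350) = 2788 − 2068 = 720
Break-even: Y = a/(1−MPC) = 720/0.12 = 6000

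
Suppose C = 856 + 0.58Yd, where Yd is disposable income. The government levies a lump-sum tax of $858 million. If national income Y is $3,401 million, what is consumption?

C = 2330.94

Yd = Y − T = 3401 − 858 = 2543
C = 856 + 0.58(2543) = 856 + 1474.94 = 2330.94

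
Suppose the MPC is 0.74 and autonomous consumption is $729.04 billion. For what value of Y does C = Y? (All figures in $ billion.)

At break-even, C = Y: 729.04 + 0.74Y = Y
0.26Y = 729.04, so Y = 729.04/0.26 = 2804

Y = 2804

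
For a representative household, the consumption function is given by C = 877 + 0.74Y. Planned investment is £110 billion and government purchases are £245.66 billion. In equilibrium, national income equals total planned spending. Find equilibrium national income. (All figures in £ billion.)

Y = 4741

Y = C + I + G = 877 + 0.74Y + 110 + 245.66
Y − 0.74Y = 1232.66
0.26Y = 1232.66, so Y = 1232.66/0.26 = 4741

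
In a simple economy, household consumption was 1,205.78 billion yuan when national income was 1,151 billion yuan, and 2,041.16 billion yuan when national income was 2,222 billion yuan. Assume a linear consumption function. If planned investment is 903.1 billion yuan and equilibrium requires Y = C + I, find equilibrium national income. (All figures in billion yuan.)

Y = 5505

MPC = (2041.16 − 1205.78)/(2222 − 1151) = 835.38/1071 = 0.78
a = 1205.78 − 0.78(1151) = 308
Equilibrium: Y = 308 + 0.78Y + 903.1
0.22Y = 1211.1, so Y = 1211.1/0.22 = 5505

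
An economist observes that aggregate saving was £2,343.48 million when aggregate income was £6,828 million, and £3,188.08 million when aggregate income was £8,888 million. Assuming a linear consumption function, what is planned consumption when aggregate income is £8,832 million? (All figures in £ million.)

C = 5666.88

MPS = ΔS/ΔY = (3188.08 − 2343.48)/(8888 − 6828) = 844.6/2060 = 0.41
MPC = 1 − MPS = 0.59
Autonomous saving = 2343.48 − 0.41(6828) = -456, so a = 456
C = 456 + 0.59(8832) = 456 + 5210.88 = 5666.88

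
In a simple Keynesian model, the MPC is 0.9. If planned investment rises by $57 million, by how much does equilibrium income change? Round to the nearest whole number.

The multiplier is 1/(1 − MPC) = 1/0.1.
ΔY = 57/0.1 = 570.00 ≈ 570

ΔY ≈ 570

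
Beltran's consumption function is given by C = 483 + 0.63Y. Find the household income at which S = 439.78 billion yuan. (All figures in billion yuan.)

Y = 2494

S = Y − C = -483 + 0.37Y
-483 + 0.37Y = 439.78, so 0.37Y = 922.78 and Y = 2494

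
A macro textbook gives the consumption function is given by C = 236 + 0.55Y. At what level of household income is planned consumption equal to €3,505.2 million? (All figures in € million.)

Y = 5944

236 + 0.55Y = 3505.2
0.55Y = 3269.2, so Y = 3269.2/0.55 = 5944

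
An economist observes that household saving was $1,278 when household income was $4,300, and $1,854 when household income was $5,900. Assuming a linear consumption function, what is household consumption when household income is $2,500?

C = 1870

MPS = ΔS/ΔY = (1854 − 1278)/(5900 − 4300) = 576/1600 = 0.36
MPC = 1 − MPS = 0.64
Autonomous saving = 1278 − 0.36(4300) = -270, so a = 270
C = 270 + 0.64(2500) = 270 + 1600 = 1870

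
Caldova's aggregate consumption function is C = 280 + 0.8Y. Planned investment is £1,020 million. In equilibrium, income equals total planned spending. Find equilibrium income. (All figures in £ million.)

Y = C + I = 280 + 0.8Y + 1020
Y − 0.8Y = 1300
0.2Y = 1300, so Y = 1300/0.2 = 6500

Y = 6500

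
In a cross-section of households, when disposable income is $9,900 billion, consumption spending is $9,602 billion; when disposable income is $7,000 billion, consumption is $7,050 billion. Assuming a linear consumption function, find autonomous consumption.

a = 890

MPC = ΔC/ΔY = (9602 − 7050)/(9900 − 7000) = 2552/2900 = 0.88
a = C − MPC·Y = 7050 − 0.88(7000) = 7050 − 6160 = 890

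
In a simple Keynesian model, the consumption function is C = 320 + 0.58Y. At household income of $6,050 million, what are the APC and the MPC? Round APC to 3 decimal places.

APC = 0.633; MPC = 0.58

MPC = 0.58 (the slope of the consumption function)
C = 320 + 0.58(6050) = 3829, so APC = 3829/6050 = 0.633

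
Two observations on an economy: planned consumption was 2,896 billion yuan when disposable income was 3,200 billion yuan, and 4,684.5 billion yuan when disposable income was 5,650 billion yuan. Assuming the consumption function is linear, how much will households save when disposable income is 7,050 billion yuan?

S = 1343.5

MPC = (4684.5 − 2896)/(5650 − 3200) = 1788.5/2450 = 0.73
a = 2896 − 0.73(3200) = 2896 − 2336 = 560
C = 560 + 0.73(7050) = 5706.5
S = 7050 − 5706.5 = 1343.5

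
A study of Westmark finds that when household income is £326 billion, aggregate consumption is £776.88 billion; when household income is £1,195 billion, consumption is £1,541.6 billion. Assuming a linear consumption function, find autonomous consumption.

MPC = ΔC/ΔY = (1541.6 − 776.88)/(1195 − 326) = 764.72/869 = 0.88
a = C − MPC·Y = 776.88 − 0.88(326) = 776.88 − 286.88 = 490

a = 490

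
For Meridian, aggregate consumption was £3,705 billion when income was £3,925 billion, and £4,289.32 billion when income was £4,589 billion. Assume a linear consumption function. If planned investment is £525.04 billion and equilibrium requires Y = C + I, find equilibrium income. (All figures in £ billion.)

Y = 6467

MPC = (4289.32 − 3705)/(4589 − 3925) = 584.32/664 = 0.88
a = 3705 − 0.88(3925) = 251
Equilibrium: Y = 251 + 0.88Y + 525.04
0.12Y = 776.04, so Y = 776.04/0.12 = 6467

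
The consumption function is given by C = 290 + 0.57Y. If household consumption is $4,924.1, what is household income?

290 + 0.57Y = 4924.1
0.57Y = 4634.1, so Y = 4634.1/0.57 = 8130

Y = 8130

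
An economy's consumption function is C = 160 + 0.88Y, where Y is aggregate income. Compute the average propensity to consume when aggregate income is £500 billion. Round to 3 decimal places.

APC = 1.200

C = 160 + 0.88(500) = 600
APC = C/Y = 600/500 = 1.200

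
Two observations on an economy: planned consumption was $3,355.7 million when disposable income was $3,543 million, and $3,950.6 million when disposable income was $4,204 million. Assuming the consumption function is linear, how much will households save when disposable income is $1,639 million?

S = -3.1

MPC = (3950.6 − 3355.7)/(4204 − 3543) = 594.9/661 = 0.9
a = 3355.7 − 0.9(3543) = 3355.7 − 3188.7 = 167
C = 167 + 0.9(1639) = 1642.1
S = 1639 − 1642.1 = -3.1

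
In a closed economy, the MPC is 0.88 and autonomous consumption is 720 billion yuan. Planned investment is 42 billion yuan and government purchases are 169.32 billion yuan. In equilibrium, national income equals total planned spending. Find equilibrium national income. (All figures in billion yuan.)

Y = 7761

Y = C + I + G = 720 + 0.88Y + 42 + 169.32
Y − 0.88Y = 931.32
0.12Y = 931.32, so Y = 931.32/0.12 = 7761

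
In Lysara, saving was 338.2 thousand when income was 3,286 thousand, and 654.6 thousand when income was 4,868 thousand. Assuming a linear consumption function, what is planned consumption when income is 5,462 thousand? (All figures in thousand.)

MPS = ΔS/ΔY = (654.6 − 338.2)/(4868 − 3286) = 316.4/1582 = 0.2
MPC = 1 − MPS = 0.8
Autonomous saving = 338.2 − 0.2(3286) = -319, so a = 319
C = 319 + 0.8(5462) = 319 + 4369.6 = 4688.6

C = 4688.6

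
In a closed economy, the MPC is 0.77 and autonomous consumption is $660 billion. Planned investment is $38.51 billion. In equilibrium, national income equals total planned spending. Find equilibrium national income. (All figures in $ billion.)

Y = C + I = 660 + 0.77Y + 38.51
Y − 0.77Y = 698.51
0.23Y = 698.51, so Y = 698.51/0.23 = 3037

Y = 3037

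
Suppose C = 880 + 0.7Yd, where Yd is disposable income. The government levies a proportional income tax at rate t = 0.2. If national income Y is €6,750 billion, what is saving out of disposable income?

S = 740

Yd = (1 − 0.2)(6750) = 0.8(6750) = 5400
C = 880 + 0.7(5400) = 880 + 3780 = 4660
S = Yd − C = 5400 − 4660 = 740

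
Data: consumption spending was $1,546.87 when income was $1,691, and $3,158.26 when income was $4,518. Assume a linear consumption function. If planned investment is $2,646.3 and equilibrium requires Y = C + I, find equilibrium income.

MPC = (3158.26 − 1546.87)/(4518 − 1691) = 1611.39/2827 = 0.57
a = 1546.87 − 0.57(1691) = 583
Equilibrium: Y = 583 + 0.57Y + 2646.3
0.43Y = 3229.3, so Y = 3229.3/0.43 = 7510

Y = 7510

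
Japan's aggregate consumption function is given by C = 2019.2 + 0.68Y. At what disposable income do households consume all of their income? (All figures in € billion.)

Y = 6310

At break-even, C = Y: 2019.2 + 0.68Y = Y
0.32Y = 2019.2, so Y = 2019.2/0.32 = 6310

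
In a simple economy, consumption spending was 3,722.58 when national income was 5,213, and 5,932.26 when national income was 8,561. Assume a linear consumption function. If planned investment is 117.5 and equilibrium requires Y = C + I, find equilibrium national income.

Y = 1175

MPC = (5932.26 − 3722.58)/(8561 − 5213) = 2209.68/3348 = 0.66
a = 3722.58 − 0.66(5213) = 282
Equilibrium: Y = 282 + 0.66Y + 117.5
0.34Y = 399.5, so Y = 399.5/0.34 = 1175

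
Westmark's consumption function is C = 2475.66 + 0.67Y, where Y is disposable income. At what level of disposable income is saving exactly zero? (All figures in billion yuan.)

Y = 7502

At break-even, C = Y: 2475.66 + 0.67Y = Y
0.33Y = 2475.66, so Y = 2475.66/0.33 = 7502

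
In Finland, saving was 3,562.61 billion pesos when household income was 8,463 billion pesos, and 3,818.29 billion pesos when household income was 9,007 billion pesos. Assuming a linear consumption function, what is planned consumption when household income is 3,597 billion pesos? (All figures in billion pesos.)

C = 2321.41

MPS = ΔS/ΔY = (3818.29 − 3562.61)/(9007 − 8463) = 255.68/544 = 0.47
MPC = 1 − MPS = 0.53
Autonomous saving = 3562.61 − 0.47(8463) = -415, so a = 415
C = 415 + 0.53(3597) = 415 + 1906.41 = 2321.41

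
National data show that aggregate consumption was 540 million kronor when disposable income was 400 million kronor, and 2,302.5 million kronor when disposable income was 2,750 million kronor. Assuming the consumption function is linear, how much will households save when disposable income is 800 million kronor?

MPC = (2302.5 − 540)/(2750 − 400) = 1762.5/2350 = 0.75
a = 540 − 0.75(400) = 540 − 300 = 240
C = 240 + 0.75(800) = 840
S = 800 − 840 = -40

S = -40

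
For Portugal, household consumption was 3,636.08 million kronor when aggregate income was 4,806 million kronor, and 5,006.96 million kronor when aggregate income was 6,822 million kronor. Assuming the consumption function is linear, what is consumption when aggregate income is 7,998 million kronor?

C = 5806.64

MPC = (5006.96 − 3636.08)/(6822 − 4806) = 1370.88/2016 = 0.68
a = 3636.08 − 0.68(4806) = 3636.08 − 3268.08 = 368
C = 368 + 0.68(7998) = 368 + 5438.64 = 5806.64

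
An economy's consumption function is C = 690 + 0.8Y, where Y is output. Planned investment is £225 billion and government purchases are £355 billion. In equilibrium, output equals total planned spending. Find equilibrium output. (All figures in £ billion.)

Y = C + I + G = 690 + 0.8Y + 225 + 355
Y − 0.8Y = 1270
0.2Y = 1270, so Y = 1270/0.2 = 6350

Y = 6350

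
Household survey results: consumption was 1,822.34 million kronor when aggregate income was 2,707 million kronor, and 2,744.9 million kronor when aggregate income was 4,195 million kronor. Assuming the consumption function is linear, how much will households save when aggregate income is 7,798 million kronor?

S = 2819.24

MPC = (2744.9 − 1822.34)/(4195 − 2707) = 922.56/1488 = 0.62
a = 1822.34 − 0.62(2707) = 1822.34 − 1678.34 = 144
C = 144 + 0.62(7798) = 4978.76
S = 7798 − 4978.76 = 2819.24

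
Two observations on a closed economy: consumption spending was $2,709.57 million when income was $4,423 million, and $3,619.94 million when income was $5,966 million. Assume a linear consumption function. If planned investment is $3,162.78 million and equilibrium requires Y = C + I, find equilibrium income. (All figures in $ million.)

Y = 7958

MPC = (3619.94 − 2709.57)/(5966 − 4423) = 910.37/1543 = 0.59
a = 2709.57 − 0.59(4423) = 100
Equilibrium: Y = 100 + 0.59Y + 3162.78
0.41Y = 3262.78, so Y = 3262.78/0.41 = 7958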